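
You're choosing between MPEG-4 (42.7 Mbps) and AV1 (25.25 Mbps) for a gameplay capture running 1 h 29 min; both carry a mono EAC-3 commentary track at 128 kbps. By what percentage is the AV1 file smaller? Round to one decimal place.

40.7%

1 h 29 min = 89 min = 5340 s
Audio: 128 kbps = 0.128 Mbps.
MPEG-4: 42.828 Mbps × 5340 s = 228701.5 Mb = 28.588 GB.
AV1: 25.378 Mbps × 5340 s = 135518.5 Mb = 16.940 GB.
Reduction: (1 − 16.940/28.588) × 100 = 40.74%.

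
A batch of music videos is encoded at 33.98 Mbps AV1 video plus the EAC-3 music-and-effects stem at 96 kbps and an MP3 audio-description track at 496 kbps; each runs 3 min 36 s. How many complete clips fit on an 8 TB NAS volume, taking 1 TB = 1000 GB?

3 min 36 s = 216 s
Audio total: 96 + 496 = 592 kbps = 0.592 Mbps.
Total bitrate: 34.572 Mbps.
Per item: 34.572 Mbps × 216 s = 7,468 Mb = 933.4 MB.
Capacity: 8 TB = 64,000,000 Mb; 8570.41 items → 8570 complete.

8570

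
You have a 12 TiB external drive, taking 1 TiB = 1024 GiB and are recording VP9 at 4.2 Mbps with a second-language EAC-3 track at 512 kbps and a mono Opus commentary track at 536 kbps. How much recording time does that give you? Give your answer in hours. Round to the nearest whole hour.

5587 hours

Audio total: 512 + 536 = 1048 kbps = 1.048 Mbps.
Total bitrate: 4.2 + 1.048 = 5.248 Mbps.
Capacity: 12 TiB = 105,553,116 Mb.
Recording time: 105,553,116 / 5.248 = 20,113,018 s ≈ 5,587 hours.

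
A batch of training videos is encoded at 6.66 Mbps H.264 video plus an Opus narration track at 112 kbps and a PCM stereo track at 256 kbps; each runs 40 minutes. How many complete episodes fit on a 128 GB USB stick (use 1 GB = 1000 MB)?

60

40 min = 2400 s
Audio total: 112 + 256 = 368 kbps = 0.368 Mbps.
Total bitrate: 7.028 Mbps.
Per item: 7.028 Mbps × 2400 s = 16,867 Mb = 2,108 MB.
Capacity: 128 GB = 1,024,000 Mb; 60.71 items → 60 complete.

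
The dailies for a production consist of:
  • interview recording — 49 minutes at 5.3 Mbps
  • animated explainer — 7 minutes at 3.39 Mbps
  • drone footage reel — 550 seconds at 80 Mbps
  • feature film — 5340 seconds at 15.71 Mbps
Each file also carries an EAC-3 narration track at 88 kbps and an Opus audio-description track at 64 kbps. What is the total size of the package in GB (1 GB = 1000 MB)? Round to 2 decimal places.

Audio total: 88 + 64 = 152 kbps = 0.152 Mbps.
interview recording: 5.452 Mbps × 2940 s = 16028.9 Mb
animated explainer: 3.542 Mbps × 420 s = 1487.6 Mb
drone footage reel: 80.152 Mbps × 550 s = 44083.6 Mb
feature film: 15.862 Mbps × 5340 s = 84703.1 Mb
Total: 146303.2 Mb = 18287.9 MB.
= 18.29 GB.

18.29 GB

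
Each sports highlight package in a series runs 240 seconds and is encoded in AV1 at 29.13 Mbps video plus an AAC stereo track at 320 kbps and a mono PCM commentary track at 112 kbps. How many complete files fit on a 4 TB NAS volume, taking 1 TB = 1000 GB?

4510

Audio total: 320 + 112 = 432 kbps = 0.432 Mbps.
Total bitrate: 29.562 Mbps.
Per item: 29.562 Mbps × 240 s = 7,095 Mb = 886.9 MB.
Capacity: 4 TB = 32,000,000 Mb; 4510.29 items → 4510 complete.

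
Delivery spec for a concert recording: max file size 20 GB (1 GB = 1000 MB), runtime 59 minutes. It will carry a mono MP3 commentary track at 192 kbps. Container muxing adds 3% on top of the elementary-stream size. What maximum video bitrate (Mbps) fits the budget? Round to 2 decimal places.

Budget: 20 GB = 160000.0 Mb.
Stream payload after overhead: 160000.0 / 1.03 = 155339.8 Mb.
59 min = 3540 s
Total bitrate budget: 155339.8 Mb / 3540 s = 43.881 Mbps.
Audio: 192 kbps = 0.192 Mbps.
Video: 43.881 − 0.192 = 43.689 Mbps.

43.69 Mbps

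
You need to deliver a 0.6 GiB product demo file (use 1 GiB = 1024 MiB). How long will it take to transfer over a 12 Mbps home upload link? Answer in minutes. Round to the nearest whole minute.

File: 0.6 GiB = 5154.0 Mb.
At 12 Mbps: 5154.0 / 12 = 429.5 s ≈ 7.16 minutes.

7 minutes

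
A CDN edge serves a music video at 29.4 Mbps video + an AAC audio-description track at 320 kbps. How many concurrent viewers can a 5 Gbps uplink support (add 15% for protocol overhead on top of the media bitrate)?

146

Audio: 320 kbps = 0.320 Mbps.
Per-viewer media rate: 29.720 Mbps.
On the wire with 15% overhead: 34.178 Mbps.
5 Gbps = 5,000 Mbps; 5,000 / 34.178 = 146.29 → 146 viewers.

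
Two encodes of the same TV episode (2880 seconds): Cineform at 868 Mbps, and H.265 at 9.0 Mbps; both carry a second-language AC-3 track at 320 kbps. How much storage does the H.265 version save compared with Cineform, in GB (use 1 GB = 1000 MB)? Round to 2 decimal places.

Audio: 320 kbps = 0.320 Mbps.
Cineform: 868.320 Mbps × 2880 s = 2500761.6 Mb = 312.595 GB.
H.265: 9.320 Mbps × 2880 s = 26841.6 Mb = 3.355 GB.
Saving: 312.595 − 3.355 = 309.240 GB.

309.24 GB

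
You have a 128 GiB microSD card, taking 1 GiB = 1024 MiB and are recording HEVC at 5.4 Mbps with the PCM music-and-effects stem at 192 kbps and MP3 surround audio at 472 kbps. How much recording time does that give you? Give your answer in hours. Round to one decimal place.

50.4 hours

Audio total: 192 + 472 = 664 kbps = 0.664 Mbps.
Total bitrate: 5.4 + 0.664 = 6.064 Mbps.
Capacity: 128 GiB = 1,099,512 Mb.
Recording time: 1,099,512 / 6.064 = 181,318 s ≈ 50.4 hours.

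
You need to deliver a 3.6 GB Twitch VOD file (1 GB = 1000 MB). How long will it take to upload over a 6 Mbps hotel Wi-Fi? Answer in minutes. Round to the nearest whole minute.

File: 3.6 GB = 28800.0 Mb.
At 6 Mbps: 28800.0 / 6 = 4800.0 s ≈ 80 minutes.

80 minutes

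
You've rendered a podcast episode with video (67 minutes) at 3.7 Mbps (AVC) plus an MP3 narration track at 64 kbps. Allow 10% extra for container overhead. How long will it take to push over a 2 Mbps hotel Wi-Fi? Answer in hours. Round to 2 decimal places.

67 min = 4020 s
Audio: 64 kbps = 0.064 Mbps.
Total bitrate: 3.764 Mbps.
File: 3.764 Mbps × 4020 s = 15131.3 Mb.
With 10% container overhead: ×1.10. → 16644.4 Mb.
At 2 Mbps: 16644.4 / 2 = 8322.2 s ≈ 2.31 hours.

2.31 hours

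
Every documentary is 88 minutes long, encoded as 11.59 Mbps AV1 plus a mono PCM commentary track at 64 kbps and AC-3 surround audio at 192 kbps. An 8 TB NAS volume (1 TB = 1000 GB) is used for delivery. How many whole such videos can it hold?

1023

88 min = 5280 s
Audio total: 64 + 192 = 256 kbps = 0.256 Mbps.
Total bitrate: 11.846 Mbps.
Per item: 11.846 Mbps × 5280 s = 62,547 Mb = 7,818 MB.
Capacity: 8 TB = 64,000,000 Mb; 1023.23 items → 1023 complete.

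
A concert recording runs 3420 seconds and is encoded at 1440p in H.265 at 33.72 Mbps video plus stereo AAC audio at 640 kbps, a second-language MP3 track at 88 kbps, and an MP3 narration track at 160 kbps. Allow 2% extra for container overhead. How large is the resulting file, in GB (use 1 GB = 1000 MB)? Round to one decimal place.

Audio total: 640 + 88 + 160 = 888 kbps = 0.888 Mbps.
Total bitrate: 33.72 + 0.888 = 34.608 Mbps.
Stream data: 34.608 Mbps × 3420 s = 118359.4 Mb.
With 2% container overhead: ×1.02.
120,727 Mb ÷ 8 = 15,091 MB → 15.09 GB.

15.1 GB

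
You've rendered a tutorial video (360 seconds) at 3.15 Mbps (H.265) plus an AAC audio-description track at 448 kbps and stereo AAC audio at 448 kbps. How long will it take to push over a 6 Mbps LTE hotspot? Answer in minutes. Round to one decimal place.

Audio total: 448 + 448 = 896 kbps = 0.896 Mbps.
Total bitrate: 4.046 Mbps.
File: 4.046 Mbps × 360 s = 1456.6 Mb.
At 6 Mbps: 1456.6 / 6 = 242.8 s ≈ 4.05 minutes.

4.0 minutes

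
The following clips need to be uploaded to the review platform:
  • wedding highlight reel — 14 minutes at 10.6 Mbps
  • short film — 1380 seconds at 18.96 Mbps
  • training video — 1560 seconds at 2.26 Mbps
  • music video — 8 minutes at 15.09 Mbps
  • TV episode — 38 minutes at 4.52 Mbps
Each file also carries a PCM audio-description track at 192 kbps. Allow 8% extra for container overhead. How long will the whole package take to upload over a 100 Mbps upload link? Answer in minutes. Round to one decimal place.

Audio: 192 kbps = 0.192 Mbps.
wedding highlight reel: 10.792 Mbps × 840 s × 1.08 = 9790.5 Mb
short film: 19.152 Mbps × 1380 s × 1.08 = 28544.1 Mb
training video: 2.452 Mbps × 1560 s × 1.08 = 4131.1 Mb
music video: 15.282 Mbps × 480 s × 1.08 = 7922.2 Mb
TV episode: 4.712 Mbps × 2280 s × 1.08 = 11602.8 Mb
Total: 61990.8 Mb = 7748.8 MB.
At 100 Mbps: 61990.8 / 100 = 620 s ≈ 10.3 minutes.

10.3 minutes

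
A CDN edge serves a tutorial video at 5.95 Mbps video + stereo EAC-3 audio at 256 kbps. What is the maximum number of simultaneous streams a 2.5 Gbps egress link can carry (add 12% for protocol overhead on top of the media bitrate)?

359

Audio: 256 kbps = 0.256 Mbps.
Per-viewer media rate: 6.206 Mbps.
On the wire with 12% overhead: 6.951 Mbps.
2.5 Gbps = 2,500 Mbps; 2,500 / 6.951 = 359.67 → 359 viewers.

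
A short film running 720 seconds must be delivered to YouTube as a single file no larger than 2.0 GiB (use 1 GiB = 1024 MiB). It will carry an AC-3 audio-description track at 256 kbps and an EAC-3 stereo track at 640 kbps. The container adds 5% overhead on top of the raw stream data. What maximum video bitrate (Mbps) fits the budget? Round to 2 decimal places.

21.83 Mbps

Budget: 2.0 GiB = 17179.9 Mb.
Stream payload after overhead: 17179.9 / 1.05 = 16361.8 Mb.
Total bitrate budget: 16361.8 Mb / 720 s = 22.725 Mbps.
Audio total: 256 + 640 = 896 kbps = 0.896 Mbps.
Video: 22.725 − 0.896 = 21.829 Mbps.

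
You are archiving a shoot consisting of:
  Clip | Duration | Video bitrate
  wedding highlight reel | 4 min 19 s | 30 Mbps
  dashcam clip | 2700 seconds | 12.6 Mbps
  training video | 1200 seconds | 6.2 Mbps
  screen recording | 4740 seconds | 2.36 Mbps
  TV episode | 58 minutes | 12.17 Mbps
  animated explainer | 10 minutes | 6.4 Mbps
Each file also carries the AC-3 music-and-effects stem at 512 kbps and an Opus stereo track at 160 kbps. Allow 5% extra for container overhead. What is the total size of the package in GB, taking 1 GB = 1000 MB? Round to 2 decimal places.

Audio total: 512 + 160 = 672 kbps = 0.672 Mbps.
wedding highlight reel: 30.672 Mbps × 259 s × 1.05 = 8341.3 Mb
dashcam clip: 13.272 Mbps × 2700 s × 1.05 = 37626.1 Mb
training video: 6.872 Mbps × 1200 s × 1.05 = 8658.7 Mb
screen recording: 3.032 Mbps × 4740 s × 1.05 = 15090.3 Mb
TV episode: 12.842 Mbps × 3480 s × 1.05 = 46924.7 Mb
animated explainer: 7.072 Mbps × 600 s × 1.05 = 4455.4 Mb
Total: 121096.4 Mb = 15137.0 MB.
= 15.14 GB.

15.14 GB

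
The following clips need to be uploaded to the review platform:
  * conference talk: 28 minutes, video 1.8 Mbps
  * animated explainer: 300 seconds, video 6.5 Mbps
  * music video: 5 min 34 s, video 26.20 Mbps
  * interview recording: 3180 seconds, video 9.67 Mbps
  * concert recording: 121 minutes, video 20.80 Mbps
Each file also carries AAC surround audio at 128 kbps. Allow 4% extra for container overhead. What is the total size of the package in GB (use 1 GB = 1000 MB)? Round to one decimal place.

25.6 GB

Audio: 128 kbps = 0.128 Mbps.
conference talk: 1.928 Mbps × 1680 s × 1.04 = 3368.6 Mb
animated explainer: 6.628 Mbps × 300 s × 1.04 = 2067.9 Mb
music video: 26.328 Mbps × 334 s × 1.04 = 9145.3 Mb
interview recording: 9.798 Mbps × 3180 s × 1.04 = 32403.9 Mb
concert recording: 20.928 Mbps × 7260 s × 1.04 = 158014.8 Mb
Total: 205000.5 Mb = 25625.1 MB.
= 25.63 GB.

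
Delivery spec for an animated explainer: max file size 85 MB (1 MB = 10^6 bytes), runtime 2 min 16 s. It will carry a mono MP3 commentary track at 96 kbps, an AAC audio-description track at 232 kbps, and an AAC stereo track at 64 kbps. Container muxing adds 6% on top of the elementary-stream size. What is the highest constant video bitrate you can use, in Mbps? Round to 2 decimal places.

Budget: 85 MB = 680.0 Mb.
Stream payload after overhead: 680.0 / 1.06 = 641.5 Mb.
2 min 16 s = 136 s
Total bitrate budget: 641.5 Mb / 136 s = 4.717 Mbps.
Audio total: 96 + 232 + 64 = 392 kbps = 0.392 Mbps.
Video: 4.717 − 0.392 = 4.325 Mbps.

4.32 Mbps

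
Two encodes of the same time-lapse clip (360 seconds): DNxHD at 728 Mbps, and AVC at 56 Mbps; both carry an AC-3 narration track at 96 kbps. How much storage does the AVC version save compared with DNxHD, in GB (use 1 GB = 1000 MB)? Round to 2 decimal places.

30.24 GB

Audio: 96 kbps = 0.096 Mbps.
DNxHD: 728.096 Mbps × 360 s = 262114.6 Mb = 32.764 GB.
AVC: 56.096 Mbps × 360 s = 20194.6 Mb = 2.524 GB.
Saving: 32.764 − 2.524 = 30.240 GB.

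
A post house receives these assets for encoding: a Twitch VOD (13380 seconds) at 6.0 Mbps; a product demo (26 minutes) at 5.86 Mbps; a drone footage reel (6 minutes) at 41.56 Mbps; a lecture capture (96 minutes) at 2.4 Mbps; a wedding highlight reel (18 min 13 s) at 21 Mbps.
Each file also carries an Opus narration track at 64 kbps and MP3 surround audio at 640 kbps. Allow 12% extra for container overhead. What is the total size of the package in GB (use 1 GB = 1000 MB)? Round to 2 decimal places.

21.95 GB

Audio total: 64 + 640 = 704 kbps = 0.704 Mbps.
Twitch VOD: 6.704 Mbps × 13380 s × 1.12 = 100463.5 Mb
product demo: 6.564 Mbps × 1560 s × 1.12 = 11468.6 Mb
drone footage reel: 42.264 Mbps × 360 s × 1.12 = 17040.8 Mb
lecture capture: 3.104 Mbps × 5760 s × 1.12 = 20024.5 Mb
wedding highlight reel: 21.704 Mbps × 1093 s × 1.12 = 26569.2 Mb
Total: 175566.6 Mb = 21945.8 MB.
= 21.95 GB.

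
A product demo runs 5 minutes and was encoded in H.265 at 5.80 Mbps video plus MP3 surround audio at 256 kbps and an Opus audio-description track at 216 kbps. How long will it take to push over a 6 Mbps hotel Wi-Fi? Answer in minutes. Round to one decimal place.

5 min = 300 s
Audio total: 256 + 216 = 472 kbps = 0.472 Mbps.
Total bitrate: 6.272 Mbps.
File: 6.272 Mbps × 300 s = 1881.6 Mb.
At 6 Mbps: 1881.6 / 6 = 313.6 s ≈ 5.23 minutes.

5.2 minutes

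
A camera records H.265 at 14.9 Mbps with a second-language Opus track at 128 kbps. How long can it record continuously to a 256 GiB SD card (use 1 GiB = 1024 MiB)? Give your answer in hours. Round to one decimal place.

Audio: 128 kbps = 0.128 Mbps.
Total bitrate: 14.9 + 0.128 = 15.028 Mbps.
Capacity: 256 GiB = 2,199,023 Mb.
Recording time: 2,199,023 / 15.028 = 146,328 s ≈ 40.6 hours.

40.6 hours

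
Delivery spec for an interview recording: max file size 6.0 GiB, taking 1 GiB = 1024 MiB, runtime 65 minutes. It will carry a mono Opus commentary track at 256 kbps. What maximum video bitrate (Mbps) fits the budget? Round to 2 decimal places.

Budget: 6.0 GiB = 51539.6 Mb.
65 min = 3900 s
Total bitrate budget: 51539.6 Mb / 3900 s = 13.215 Mbps.
Audio: 256 kbps = 0.256 Mbps.
Video: 13.215 − 0.256 = 12.959 Mbps.

12.96 Mbps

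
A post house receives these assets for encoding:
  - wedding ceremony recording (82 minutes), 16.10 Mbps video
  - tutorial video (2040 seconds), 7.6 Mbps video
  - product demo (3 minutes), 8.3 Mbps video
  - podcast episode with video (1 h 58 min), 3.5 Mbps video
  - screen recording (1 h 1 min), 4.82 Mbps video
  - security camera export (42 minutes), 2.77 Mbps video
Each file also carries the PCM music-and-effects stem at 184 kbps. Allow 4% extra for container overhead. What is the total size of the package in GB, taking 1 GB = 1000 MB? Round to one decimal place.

19.4 GB

Audio: 184 kbps = 0.184 Mbps.
wedding ceremony recording: 16.284 Mbps × 4920 s × 1.04 = 83322.0 Mb
tutorial video: 7.784 Mbps × 2040 s × 1.04 = 16514.5 Mb
product demo: 8.484 Mbps × 180 s × 1.04 = 1588.2 Mb
podcast episode with video: 3.684 Mbps × 7080 s × 1.04 = 27126.0 Mb
screen recording: 5.004 Mbps × 3660 s × 1.04 = 19047.2 Mb
security camera export: 2.954 Mbps × 2520 s × 1.04 = 7741.8 Mb
Total: 155339.8 Mb = 19417.5 MB.
= 19.42 GB.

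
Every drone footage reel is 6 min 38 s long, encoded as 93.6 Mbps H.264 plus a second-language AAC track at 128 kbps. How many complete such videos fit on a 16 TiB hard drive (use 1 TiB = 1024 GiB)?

3772

6 min 38 s = 398 s
Audio: 128 kbps = 0.128 Mbps.
Total bitrate: 93.728 Mbps.
Per item: 93.728 Mbps × 398 s = 37,304 Mb = 4,663 MB.
Capacity: 16 TiB = 140,737,488 Mb; 3772.74 items → 3772 complete.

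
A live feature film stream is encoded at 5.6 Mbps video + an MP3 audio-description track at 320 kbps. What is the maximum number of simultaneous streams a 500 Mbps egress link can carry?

Audio: 320 kbps = 0.320 Mbps.
Per-viewer media rate: 5.920 Mbps.
500 Mbps = 500.0 Mbps; 500.0 / 5.920 = 84.46 → 84 viewers.

84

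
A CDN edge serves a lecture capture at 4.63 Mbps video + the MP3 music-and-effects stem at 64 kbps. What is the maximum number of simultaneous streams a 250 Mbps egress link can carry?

Audio: 64 kbps = 0.064 Mbps.
Per-viewer media rate: 4.694 Mbps.
250 Mbps = 250.0 Mbps; 250.0 / 4.694 = 53.26 → 53 viewers.

53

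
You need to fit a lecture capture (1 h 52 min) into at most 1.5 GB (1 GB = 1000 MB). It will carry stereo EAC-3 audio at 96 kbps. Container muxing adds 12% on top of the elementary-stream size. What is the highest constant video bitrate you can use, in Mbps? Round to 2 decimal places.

1.50 Mbps

Budget: 1.5 GB = 12000.0 Mb.
Stream payload after overhead: 12000.0 / 1.12 = 10714.3 Mb.
1 h 52 min = 112 min = 6720 s
Total bitrate budget: 10714.3 Mb / 6720 s = 1.594 Mbps.
Audio: 96 kbps = 0.096 Mbps.
Video: 1.594 − 0.096 = 1.498 Mbps.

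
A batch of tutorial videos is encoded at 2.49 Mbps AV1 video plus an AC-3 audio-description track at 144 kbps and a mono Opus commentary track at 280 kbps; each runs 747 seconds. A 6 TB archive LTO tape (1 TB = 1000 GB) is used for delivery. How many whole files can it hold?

Audio total: 144 + 280 = 424 kbps = 0.424 Mbps.
Total bitrate: 2.914 Mbps.
Per item: 2.914 Mbps × 747 s = 2,177 Mb = 272.1 MB.
Capacity: 6 TB = 48,000,000 Mb; 22051.14 items → 22051 complete.

22051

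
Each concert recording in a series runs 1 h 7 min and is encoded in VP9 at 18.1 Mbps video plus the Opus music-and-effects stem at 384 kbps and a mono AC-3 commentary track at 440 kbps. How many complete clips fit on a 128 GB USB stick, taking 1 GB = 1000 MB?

1 h 7 min = 67 min = 4020 s
Audio total: 384 + 440 = 824 kbps = 0.824 Mbps.
Total bitrate: 18.924 Mbps.
Per item: 18.924 Mbps × 4020 s = 76,074 Mb = 9,509 MB.
Capacity: 128 GB = 1,024,000 Mb; 13.46 items → 13 complete.

13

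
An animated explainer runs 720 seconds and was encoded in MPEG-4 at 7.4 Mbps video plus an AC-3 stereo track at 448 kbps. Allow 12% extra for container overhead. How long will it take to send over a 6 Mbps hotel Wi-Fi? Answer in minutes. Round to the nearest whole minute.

Audio: 448 kbps = 0.448 Mbps.
Total bitrate: 7.848 Mbps.
File: 7.848 Mbps × 720 s = 5650.6 Mb.
With 12% container overhead: ×1.12. → 6328.6 Mb.
At 6 Mbps: 6328.6 / 6 = 1054.8 s ≈ 17.6 minutes.

18 minutes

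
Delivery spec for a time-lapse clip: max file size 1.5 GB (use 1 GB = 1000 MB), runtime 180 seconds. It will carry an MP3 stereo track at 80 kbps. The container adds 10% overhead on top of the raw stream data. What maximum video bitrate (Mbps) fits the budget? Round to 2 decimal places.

Budget: 1.5 GB = 12000.0 Mb.
Stream payload after overhead: 12000.0 / 1.10 = 10909.1 Mb.
Total bitrate budget: 10909.1 Mb / 180 s = 60.606 Mbps.
Audio: 80 kbps = 0.080 Mbps.
Video: 60.606 − 0.080 = 60.526 Mbps.

60.53 Mbps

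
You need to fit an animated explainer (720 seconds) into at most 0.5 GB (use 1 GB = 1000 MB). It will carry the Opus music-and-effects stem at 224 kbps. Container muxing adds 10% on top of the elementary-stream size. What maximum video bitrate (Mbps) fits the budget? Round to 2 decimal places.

Budget: 0.5 GB = 4000.0 Mb.
Stream payload after overhead: 4000.0 / 1.10 = 3636.4 Mb.
Total bitrate budget: 3636.4 Mb / 720 s = 5.051 Mbps.
Audio: 224 kbps = 0.224 Mbps.
Video: 5.051 − 0.224 = 4.827 Mbps.

4.83 Mbps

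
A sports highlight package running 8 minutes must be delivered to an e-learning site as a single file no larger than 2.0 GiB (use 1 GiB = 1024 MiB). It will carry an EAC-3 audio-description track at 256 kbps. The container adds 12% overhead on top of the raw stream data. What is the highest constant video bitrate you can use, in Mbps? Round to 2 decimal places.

31.70 Mbps

Budget: 2.0 GiB = 17179.9 Mb.
Stream payload after overhead: 17179.9 / 1.12 = 15339.2 Mb.
8 min = 480 s
Total bitrate budget: 15339.2 Mb / 480 s = 31.957 Mbps.
Audio: 256 kbps = 0.256 Mbps.
Video: 31.957 − 0.256 = 31.701 Mbps.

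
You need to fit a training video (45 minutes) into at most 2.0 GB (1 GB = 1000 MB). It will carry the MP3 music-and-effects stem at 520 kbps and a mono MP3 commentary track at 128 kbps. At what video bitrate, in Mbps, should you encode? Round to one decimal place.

Budget: 2.0 GB = 16000.0 Mb.
45 min = 2700 s
Total bitrate budget: 16000.0 Mb / 2700 s = 5.926 Mbps.
Audio total: 520 + 128 = 648 kbps = 0.648 Mbps.
Video: 5.926 − 0.648 = 5.278 Mbps.

5.3 Mbps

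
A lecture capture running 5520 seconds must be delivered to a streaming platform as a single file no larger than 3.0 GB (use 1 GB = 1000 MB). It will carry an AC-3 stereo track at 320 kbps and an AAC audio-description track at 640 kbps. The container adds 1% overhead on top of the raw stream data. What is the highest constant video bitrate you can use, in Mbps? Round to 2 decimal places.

Budget: 3.0 GB = 24000.0 Mb.
Stream payload after overhead: 24000.0 / 1.01 = 23762.4 Mb.
Total bitrate budget: 23762.4 Mb / 5520 s = 4.305 Mbps.
Audio total: 320 + 640 = 960 kbps = 0.960 Mbps.
Video: 4.305 − 0.960 = 3.345 Mbps.

3.34 Mbps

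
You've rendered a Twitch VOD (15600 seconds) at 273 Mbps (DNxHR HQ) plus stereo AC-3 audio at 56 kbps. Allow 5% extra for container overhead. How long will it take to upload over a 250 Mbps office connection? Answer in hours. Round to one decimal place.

5.0 hours

Audio: 56 kbps = 0.056 Mbps.
Total bitrate: 273.056 Mbps.
File: 273.056 Mbps × 15600 s = 4259673.6 Mb.
With 5% container overhead: ×1.05. → 4472657.3 Mb.
At 250 Mbps: 4472657.3 / 250 = 17890.6 s ≈ 4.97 hours.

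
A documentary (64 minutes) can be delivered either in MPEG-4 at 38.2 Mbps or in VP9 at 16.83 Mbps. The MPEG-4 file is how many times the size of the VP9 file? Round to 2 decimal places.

64 min = 3840 s
MPEG-4: 38.200 Mbps × 3840 s = 146688.0 Mb = 17.077 GiB.
VP9: 16.830 Mbps × 3840 s = 64627.2 Mb = 7.524 GiB.
Ratio: 17.077 / 7.524 = 2.270.

2.27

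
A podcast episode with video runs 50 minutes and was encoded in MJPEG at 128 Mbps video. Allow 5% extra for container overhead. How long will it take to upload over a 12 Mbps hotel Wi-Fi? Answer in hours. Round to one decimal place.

9.3 hours

50 min = 3000 s
File: 128.000 Mbps × 3000 s = 384000.0 Mb.
With 5% container overhead: ×1.05. → 403200.0 Mb.
At 12 Mbps: 403200.0 / 12 = 33600.0 s ≈ 9.33 hours.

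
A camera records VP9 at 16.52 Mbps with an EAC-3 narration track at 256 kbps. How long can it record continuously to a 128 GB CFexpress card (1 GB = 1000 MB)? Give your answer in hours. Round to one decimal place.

17.0 hours

Audio: 256 kbps = 0.256 Mbps.
Total bitrate: 16.52 + 0.256 = 16.776 Mbps.
Capacity: 128 GB = 1,024,000 Mb.
Recording time: 1,024,000 / 16.776 = 61,040 s ≈ 17.0 hours.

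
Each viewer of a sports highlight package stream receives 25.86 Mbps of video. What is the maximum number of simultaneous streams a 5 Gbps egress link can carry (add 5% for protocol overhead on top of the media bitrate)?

On the wire with 5% overhead: 27.153 Mbps.
5 Gbps = 5,000 Mbps; 5,000 / 27.153 = 184.14 → 184 viewers.

184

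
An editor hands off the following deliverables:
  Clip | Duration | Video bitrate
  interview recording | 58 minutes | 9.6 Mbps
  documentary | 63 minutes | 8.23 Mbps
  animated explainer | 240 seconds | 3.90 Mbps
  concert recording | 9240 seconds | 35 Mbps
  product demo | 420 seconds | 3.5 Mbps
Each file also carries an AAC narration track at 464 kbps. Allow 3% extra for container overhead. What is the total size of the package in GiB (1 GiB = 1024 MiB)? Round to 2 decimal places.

47.76 GiB

Audio: 464 kbps = 0.464 Mbps.
interview recording: 10.064 Mbps × 3480 s × 1.03 = 36073.4 Mb
documentary: 8.694 Mbps × 3780 s × 1.03 = 33849.2 Mb
animated explainer: 4.364 Mbps × 240 s × 1.03 = 1078.8 Mb
concert recording: 35.464 Mbps × 9240 s × 1.03 = 337518.0 Mb
product demo: 3.964 Mbps × 420 s × 1.03 = 1714.8 Mb
Total: 410234.2 Mb = 51279.3 MB.
= 47.76 GiB.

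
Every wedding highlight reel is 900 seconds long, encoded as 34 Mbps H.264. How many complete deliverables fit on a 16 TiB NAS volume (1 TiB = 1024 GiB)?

4599

Per item: 34.000 Mbps × 900 s = 30,600 Mb = 3,825 MB.
Capacity: 16 TiB = 140,737,488 Mb; 4599.26 items → 4599 complete.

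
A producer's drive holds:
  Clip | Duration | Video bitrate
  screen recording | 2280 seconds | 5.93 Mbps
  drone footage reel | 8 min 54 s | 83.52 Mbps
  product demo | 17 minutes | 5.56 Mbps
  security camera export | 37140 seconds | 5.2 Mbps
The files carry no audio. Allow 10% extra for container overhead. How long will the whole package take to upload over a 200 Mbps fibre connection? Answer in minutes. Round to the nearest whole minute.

24 minutes

screen recording: 5.930 Mbps × 2280 s × 1.10 = 14872.4 Mb
drone footage reel: 83.520 Mbps × 534 s × 1.10 = 49059.6 Mb
product demo: 5.560 Mbps × 1020 s × 1.10 = 6238.3 Mb
security camera export: 5.200 Mbps × 37140 s × 1.10 = 212440.8 Mb
Total: 282611.2 Mb = 35326.4 MB.
At 200 Mbps: 282611.2 / 200 = 1413 s ≈ 23.6 minutes.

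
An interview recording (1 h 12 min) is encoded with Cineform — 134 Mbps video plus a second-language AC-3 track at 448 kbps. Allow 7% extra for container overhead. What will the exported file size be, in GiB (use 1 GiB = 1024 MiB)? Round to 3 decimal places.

1 h 12 min = 72 min = 4320 s
Audio: 448 kbps = 0.448 Mbps.
Total bitrate: 134 + 0.448 = 134.448 Mbps.
Stream data: 134.448 Mbps × 4320 s = 580815.4 Mb.
With 7% container overhead: ×1.07.
621,472 Mb = 77,684,054,400 bytes ÷ 1,073,741,824 = 72.35 GiB.

72.349 GiB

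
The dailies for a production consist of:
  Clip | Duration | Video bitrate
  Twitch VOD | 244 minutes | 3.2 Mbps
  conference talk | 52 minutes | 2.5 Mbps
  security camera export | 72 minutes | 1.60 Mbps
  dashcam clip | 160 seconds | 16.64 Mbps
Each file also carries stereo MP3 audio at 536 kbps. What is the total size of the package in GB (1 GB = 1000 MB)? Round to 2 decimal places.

9.52 GB

Audio: 536 kbps = 0.536 Mbps.
Twitch VOD: 3.736 Mbps × 14640 s = 54695.0 Mb
conference talk: 3.036 Mbps × 3120 s = 9472.3 Mb
security camera export: 2.136 Mbps × 4320 s = 9227.5 Mb
dashcam clip: 17.176 Mbps × 160 s = 2748.2 Mb
Total: 76143.0 Mb = 9517.9 MB.
= 9.518 GB.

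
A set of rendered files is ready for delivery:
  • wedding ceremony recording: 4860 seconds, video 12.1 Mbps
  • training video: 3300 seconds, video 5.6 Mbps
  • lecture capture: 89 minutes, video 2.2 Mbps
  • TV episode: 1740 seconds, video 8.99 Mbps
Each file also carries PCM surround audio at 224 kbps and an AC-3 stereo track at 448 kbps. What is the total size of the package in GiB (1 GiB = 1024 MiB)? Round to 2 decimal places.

13.38 GiB

Audio total: 224 + 448 = 672 kbps = 0.672 Mbps.
wedding ceremony recording: 12.772 Mbps × 4860 s = 62071.9 Mb
training video: 6.272 Mbps × 3300 s = 20697.6 Mb
lecture capture: 2.872 Mbps × 5340 s = 15336.5 Mb
TV episode: 9.662 Mbps × 1740 s = 16811.9 Mb
Total: 114917.9 Mb = 14364.7 MB.
= 13.38 GiB.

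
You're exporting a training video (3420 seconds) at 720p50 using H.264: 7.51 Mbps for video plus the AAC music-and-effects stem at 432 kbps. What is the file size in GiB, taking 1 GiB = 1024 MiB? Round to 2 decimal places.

Audio: 432 kbps = 0.432 Mbps.
Total bitrate: 7.51 + 0.432 = 7.942 Mbps.
Stream data: 7.942 Mbps × 3420 s = 27161.6 Mb.
27,162 Mb = 3,395,205,000 bytes ÷ 1,073,741,824 = 3.162 GiB.

3.16 GiB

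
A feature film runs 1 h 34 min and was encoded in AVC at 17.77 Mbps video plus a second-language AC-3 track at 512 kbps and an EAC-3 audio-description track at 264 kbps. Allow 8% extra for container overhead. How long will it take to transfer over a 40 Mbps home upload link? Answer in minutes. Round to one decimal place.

1 h 34 min = 94 min = 5640 s
Audio total: 512 + 264 = 776 kbps = 0.776 Mbps.
Total bitrate: 18.546 Mbps.
File: 18.546 Mbps × 5640 s = 104599.4 Mb.
With 8% container overhead: ×1.08. → 112967.4 Mb.
At 40 Mbps: 112967.4 / 40 = 2824.2 s ≈ 47.1 minutes.

47.1 minutes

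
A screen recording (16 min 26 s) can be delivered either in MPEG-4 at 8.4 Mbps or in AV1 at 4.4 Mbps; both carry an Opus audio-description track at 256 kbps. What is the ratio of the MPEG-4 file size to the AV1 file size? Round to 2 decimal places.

16 min 26 s = 986 s
Audio: 256 kbps = 0.256 Mbps.
MPEG-4: 8.656 Mbps × 986 s = 8534.8 Mb = 1.067 GB.
AV1: 4.656 Mbps × 986 s = 4590.8 Mb = 0.574 GB.
Ratio: 1.067 / 0.574 = 1.859.

1.86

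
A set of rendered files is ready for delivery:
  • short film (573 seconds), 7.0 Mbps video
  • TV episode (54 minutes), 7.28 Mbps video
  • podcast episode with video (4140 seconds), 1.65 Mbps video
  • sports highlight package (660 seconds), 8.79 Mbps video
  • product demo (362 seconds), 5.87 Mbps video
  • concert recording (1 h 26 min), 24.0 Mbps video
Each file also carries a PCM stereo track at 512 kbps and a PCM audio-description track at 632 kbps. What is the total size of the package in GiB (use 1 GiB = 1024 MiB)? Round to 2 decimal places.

Audio total: 512 + 632 = 1144 kbps = 1.144 Mbps.
short film: 8.144 Mbps × 573 s = 4666.5 Mb
TV episode: 8.424 Mbps × 3240 s = 27293.8 Mb
podcast episode with video: 2.794 Mbps × 4140 s = 11567.2 Mb
sports highlight package: 9.934 Mbps × 660 s = 6556.4 Mb
product demo: 7.014 Mbps × 362 s = 2539.1 Mb
concert recording: 25.144 Mbps × 5160 s = 129743.0 Mb
Total: 182366.0 Mb = 22795.7 MB.
= 21.23 GiB.

21.23 GiB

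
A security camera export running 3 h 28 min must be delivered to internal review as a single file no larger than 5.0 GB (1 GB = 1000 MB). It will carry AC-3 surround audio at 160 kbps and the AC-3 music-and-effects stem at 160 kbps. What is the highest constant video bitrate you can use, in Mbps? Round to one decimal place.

2.9 Mbps

Budget: 5.0 GB = 40000.0 Mb.
3 h 28 min = 208 min = 12480 s
Total bitrate budget: 40000.0 Mb / 12480 s = 3.205 Mbps.
Audio total: 160 + 160 = 320 kbps = 0.320 Mbps.
Video: 3.205 − 0.320 = 2.885 Mbps.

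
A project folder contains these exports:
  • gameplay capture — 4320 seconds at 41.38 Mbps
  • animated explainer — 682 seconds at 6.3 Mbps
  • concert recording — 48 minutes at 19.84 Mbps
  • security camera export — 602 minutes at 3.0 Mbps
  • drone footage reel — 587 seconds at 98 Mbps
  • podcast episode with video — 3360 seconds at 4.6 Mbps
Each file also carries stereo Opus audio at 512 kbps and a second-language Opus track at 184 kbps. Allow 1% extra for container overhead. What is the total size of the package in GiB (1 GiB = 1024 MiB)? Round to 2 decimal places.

53.49 GiB

Audio total: 512 + 184 = 696 kbps = 0.696 Mbps.
gameplay capture: 42.076 Mbps × 4320 s × 1.01 = 183586.0 Mb
animated explainer: 6.996 Mbps × 682 s × 1.01 = 4819.0 Mb
concert recording: 20.536 Mbps × 2880 s × 1.01 = 59735.1 Mb
security camera export: 3.696 Mbps × 36120 s × 1.01 = 134834.5 Mb
drone footage reel: 98.696 Mbps × 587 s × 1.01 = 58513.9 Mb
podcast episode with video: 5.296 Mbps × 3360 s × 1.01 = 17972.5 Mb
Total: 459461.0 Mb = 57432.6 MB.
= 53.49 GiB.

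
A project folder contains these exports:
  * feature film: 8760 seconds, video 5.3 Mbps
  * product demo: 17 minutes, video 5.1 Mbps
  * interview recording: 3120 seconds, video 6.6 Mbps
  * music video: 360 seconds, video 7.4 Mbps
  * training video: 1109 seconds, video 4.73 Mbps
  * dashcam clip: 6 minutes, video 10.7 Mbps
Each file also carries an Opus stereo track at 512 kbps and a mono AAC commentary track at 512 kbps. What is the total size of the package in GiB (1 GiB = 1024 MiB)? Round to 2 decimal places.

11.53 GiB

Audio total: 512 + 512 = 1024 kbps = 1.024 Mbps.
feature film: 6.324 Mbps × 8760 s = 55398.2 Mb
product demo: 6.124 Mbps × 1020 s = 6246.5 Mb
interview recording: 7.624 Mbps × 3120 s = 23786.9 Mb
music video: 8.424 Mbps × 360 s = 3032.6 Mb
training video: 5.754 Mbps × 1109 s = 6381.2 Mb
dashcam clip: 11.724 Mbps × 360 s = 4220.6 Mb
Total: 99066.1 Mb = 12383.3 MB.
= 11.53 GiB.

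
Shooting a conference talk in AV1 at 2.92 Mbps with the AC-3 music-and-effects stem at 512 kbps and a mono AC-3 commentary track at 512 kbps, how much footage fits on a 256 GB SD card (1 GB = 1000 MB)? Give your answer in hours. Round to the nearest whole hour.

144 hours

Audio total: 512 + 512 = 1024 kbps = 1.024 Mbps.
Total bitrate: 2.92 + 1.024 = 3.944 Mbps.
Capacity: 256 GB = 2,048,000 Mb.
Recording time: 2,048,000 / 3.944 = 519,270 s ≈ 144 hours.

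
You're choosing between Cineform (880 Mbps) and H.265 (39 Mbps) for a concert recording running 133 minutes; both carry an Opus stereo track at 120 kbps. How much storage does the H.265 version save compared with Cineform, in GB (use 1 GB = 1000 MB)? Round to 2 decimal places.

133 min = 7980 s
Audio: 120 kbps = 0.120 Mbps.
Cineform: 880.120 Mbps × 7980 s = 7023357.6 Mb = 877.920 GB.
H.265: 39.120 Mbps × 7980 s = 312177.6 Mb = 39.022 GB.
Saving: 877.920 − 39.022 = 838.898 GB.

838.90 GB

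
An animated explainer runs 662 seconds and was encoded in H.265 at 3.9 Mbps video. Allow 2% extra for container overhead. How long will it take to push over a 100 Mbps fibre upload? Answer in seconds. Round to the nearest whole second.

File: 3.900 Mbps × 662 s = 2581.8 Mb.
With 2% container overhead: ×1.02. → 2633.4 Mb.
At 100 Mbps: 2633.4 / 100 = 26.3 s ≈ 26.3 seconds.

26 seconds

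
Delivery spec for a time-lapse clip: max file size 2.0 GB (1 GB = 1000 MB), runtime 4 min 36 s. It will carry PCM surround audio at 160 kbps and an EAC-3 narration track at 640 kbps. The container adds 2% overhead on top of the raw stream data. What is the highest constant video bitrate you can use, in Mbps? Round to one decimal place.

Budget: 2.0 GB = 16000.0 Mb.
Stream payload after overhead: 16000.0 / 1.02 = 15686.3 Mb.
4 min 36 s = 276 s
Total bitrate budget: 15686.3 Mb / 276 s = 56.834 Mbps.
Audio total: 160 + 640 = 800 kbps = 0.800 Mbps.
Video: 56.834 − 0.800 = 56.034 Mbps.

56.0 Mbps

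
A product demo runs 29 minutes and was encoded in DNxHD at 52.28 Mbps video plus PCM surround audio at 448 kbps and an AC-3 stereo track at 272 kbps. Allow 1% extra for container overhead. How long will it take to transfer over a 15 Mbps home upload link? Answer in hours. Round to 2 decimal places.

1.72 hours

29 min = 1740 s
Audio total: 448 + 272 = 720 kbps = 0.720 Mbps.
Total bitrate: 53.000 Mbps.
File: 53.000 Mbps × 1740 s = 92220.0 Mb.
With 1% container overhead: ×1.01. → 93142.2 Mb.
At 15 Mbps: 93142.2 / 15 = 6209.5 s ≈ 1.72 hours.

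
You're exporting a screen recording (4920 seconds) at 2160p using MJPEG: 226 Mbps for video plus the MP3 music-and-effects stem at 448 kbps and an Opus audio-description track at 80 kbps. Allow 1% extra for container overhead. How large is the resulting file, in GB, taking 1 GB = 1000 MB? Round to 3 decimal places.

Audio total: 448 + 80 = 528 kbps = 0.528 Mbps.
Total bitrate: 226 + 0.528 = 226.528 Mbps.
Stream data: 226.528 Mbps × 4920 s = 1114517.8 Mb.
With 1% container overhead: ×1.01.
1,125,663 Mb ÷ 8 = 140,708 MB → 140.7 GB.

140.708 GB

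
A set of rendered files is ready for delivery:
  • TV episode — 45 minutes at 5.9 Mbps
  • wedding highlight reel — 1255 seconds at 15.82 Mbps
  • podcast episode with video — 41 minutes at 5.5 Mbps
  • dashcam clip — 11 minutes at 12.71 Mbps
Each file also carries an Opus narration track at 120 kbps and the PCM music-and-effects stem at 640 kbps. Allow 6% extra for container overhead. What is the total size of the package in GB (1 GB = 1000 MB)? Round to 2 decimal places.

Audio total: 120 + 640 = 760 kbps = 0.760 Mbps.
TV episode: 6.660 Mbps × 2700 s × 1.06 = 19060.9 Mb
wedding highlight reel: 16.580 Mbps × 1255 s × 1.06 = 22056.4 Mb
podcast episode with video: 6.260 Mbps × 2460 s × 1.06 = 16323.6 Mb
dashcam clip: 13.470 Mbps × 660 s × 1.06 = 9423.6 Mb
Total: 66864.5 Mb = 8358.1 MB.
= 8.358 GB.

8.36 GB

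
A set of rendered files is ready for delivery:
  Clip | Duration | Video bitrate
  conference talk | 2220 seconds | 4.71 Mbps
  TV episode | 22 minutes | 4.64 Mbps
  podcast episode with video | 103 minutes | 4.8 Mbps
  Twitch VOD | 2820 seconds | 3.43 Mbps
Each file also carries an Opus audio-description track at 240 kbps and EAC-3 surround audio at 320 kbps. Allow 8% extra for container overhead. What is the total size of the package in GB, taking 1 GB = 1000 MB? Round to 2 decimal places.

Audio total: 240 + 320 = 560 kbps = 0.560 Mbps.
conference talk: 5.270 Mbps × 2220 s × 1.08 = 12635.4 Mb
TV episode: 5.200 Mbps × 1320 s × 1.08 = 7413.1 Mb
podcast episode with video: 5.360 Mbps × 6180 s × 1.08 = 35774.8 Mb
Twitch VOD: 3.990 Mbps × 2820 s × 1.08 = 12151.9 Mb
Total: 67975.2 Mb = 8496.9 MB.
= 8.497 GB.

8.50 GB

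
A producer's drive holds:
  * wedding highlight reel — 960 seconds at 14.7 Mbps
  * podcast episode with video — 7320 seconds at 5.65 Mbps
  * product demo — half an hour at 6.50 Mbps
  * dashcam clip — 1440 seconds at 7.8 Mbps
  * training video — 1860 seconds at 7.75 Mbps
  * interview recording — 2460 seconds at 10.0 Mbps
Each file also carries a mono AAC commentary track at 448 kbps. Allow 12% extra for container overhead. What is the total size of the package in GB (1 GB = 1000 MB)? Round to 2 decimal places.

17.43 GB

Audio: 448 kbps = 0.448 Mbps.
wedding highlight reel: 15.148 Mbps × 960 s × 1.12 = 16287.1 Mb
podcast episode with video: 6.098 Mbps × 7320 s × 1.12 = 49993.8 Mb
product demo: 6.948 Mbps × 1800 s × 1.12 = 14007.2 Mb
dashcam clip: 8.248 Mbps × 1440 s × 1.12 = 13302.4 Mb
training video: 8.198 Mbps × 1860 s × 1.12 = 17078.1 Mb
interview recording: 10.448 Mbps × 2460 s × 1.12 = 28786.3 Mb
Total: 139454.9 Mb = 17431.9 MB.
= 17.43 GB.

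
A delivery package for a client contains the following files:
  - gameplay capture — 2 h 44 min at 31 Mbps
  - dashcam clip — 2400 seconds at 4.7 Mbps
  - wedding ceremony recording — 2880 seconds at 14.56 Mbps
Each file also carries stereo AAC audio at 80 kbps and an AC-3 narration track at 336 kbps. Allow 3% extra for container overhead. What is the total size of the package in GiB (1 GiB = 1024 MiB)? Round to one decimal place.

Audio total: 80 + 336 = 416 kbps = 0.416 Mbps.
gameplay capture: 31.416 Mbps × 9840 s × 1.03 = 318407.4 Mb
dashcam clip: 5.116 Mbps × 2400 s × 1.03 = 12646.8 Mb
wedding ceremony recording: 14.976 Mbps × 2880 s × 1.03 = 44424.8 Mb
Total: 375479.0 Mb = 46934.9 MB.
= 43.71 GiB.

43.7 GiB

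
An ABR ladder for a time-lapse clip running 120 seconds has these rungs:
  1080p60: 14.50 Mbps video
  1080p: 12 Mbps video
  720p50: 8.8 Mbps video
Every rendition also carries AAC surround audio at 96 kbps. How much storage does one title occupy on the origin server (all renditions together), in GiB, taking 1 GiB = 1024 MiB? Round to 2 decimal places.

0.50 GiB

Audio: 96 kbps = 0.096 Mbps.
Sum of rendition bitrates: (14.50+0.096) + (12+0.096) + (8.8+0.096) = 35.588 Mbps.
× 120 s = 4,271 Mb = 533.8 MB = 0.4972 GiB.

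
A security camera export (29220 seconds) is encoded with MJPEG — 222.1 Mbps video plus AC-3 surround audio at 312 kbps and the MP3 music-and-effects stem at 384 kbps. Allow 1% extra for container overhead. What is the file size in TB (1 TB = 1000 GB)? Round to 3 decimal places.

Audio total: 312 + 384 = 696 kbps = 0.696 Mbps.
Total bitrate: 222.1 + 0.696 = 222.796 Mbps.
Stream data: 222.796 Mbps × 29220 s = 6510099.1 Mb.
With 1% container overhead: ×1.01.
6,575,200 Mb ÷ 8 = 821,900 MB → 0.8219 TB.

0.822 TB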